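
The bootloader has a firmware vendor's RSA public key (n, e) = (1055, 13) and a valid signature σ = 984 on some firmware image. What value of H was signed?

Squares mod 1055: σ^1≡984, σ^2≡821, σ^4≡951, σ^8≡266
13 = 8 + 4 + 1, so σ^13 ≡ 266·951·984 ≡ 789 (mod 1055)

789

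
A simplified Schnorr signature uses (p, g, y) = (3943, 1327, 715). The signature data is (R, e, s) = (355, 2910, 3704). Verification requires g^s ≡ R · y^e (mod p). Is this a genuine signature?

g^s mod p:
Squares mod 3943: 1327^1≡1327, 1327^2≡2351, 1327^4≡3058, 1327^8≡2511, 1327^16≡264, 1327^32≡2665, 1327^64≡882, 1327^128≡1153, 1327^256≡618, 1327^512≡3396, 1327^1024≡3484, 1327^2048≡1702
3704 = 2048 + 1024 + 512 + 64 + 32 + 16 + 8, so 1327^3704 ≡ 1702·3484·3396·882·2665·264·2511 ≡ 1234 (mod 3943)
R · y^e mod p:
Squares mod 3943: 715^1≡715, 715^2≡2578, 715^4≡2129, 715^8≡2134, 715^16≡3734, 715^32≡308, 715^64≡232, 715^128≡2565, 715^256≡2301, 715^512≡3095, 715^1024≡1478, 715^2048≡62
2910 = 2048 + 512 + 256 + 64 + 16 + 8 + 4 + 2, so 715^2910 ≡ 62·3095·2301·232·3734·2134·2129·2578 ≡ 1303 (mod 3943)
355·1303 = 462565 ≡ 1234 (mod 3943)
1234 ≡ 1234 (mod 3943); signature holds.

genuine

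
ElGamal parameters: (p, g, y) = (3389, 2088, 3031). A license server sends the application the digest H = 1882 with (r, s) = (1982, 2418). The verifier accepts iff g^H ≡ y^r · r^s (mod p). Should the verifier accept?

Left side g^H mod p:
2088^2 = 4359744 ≡ 1490
2088^4 ≡ 1490^2 = 2220100 ≡ 305
2088^8 ≡ 305^2 = 93025 ≡ 1522
2088^16 ≡ 1522^2 = 2316484 ≡ 1797
2088^32 ≡ 1797^2 = 3229209 ≡ 2881
2088^64 ≡ 2881^2 = 8300161 ≡ 500
2088^128 ≡ 500^2 = 250000 ≡ 2603
2088^256 ≡ 2603^2 = 6775609 ≡ 998
2088^512 ≡ 998^2 = 996004 ≡ 3027
2088^1024 ≡ 3027^2 = 9162729 ≡ 2262
1882 = 1024 + 512 + 256 + 64 + 16 + 8 + 2, so 2088^1882 ≡ 2262·3027·998·500·1797·1522·1490 ≡ 2233 (mod 3389)
Right side y^r · r^s mod p:
3031^2 = 9186961 ≡ 2771
3031^4 ≡ 2771^2 = 7678441 ≡ 2356
3031^8 ≡ 2356^2 = 5550736 ≡ 2943
3031^16 ≡ 2943^2 = 8661249 ≡ 2354
3031^32 ≡ 2354^2 = 5541316 ≡ 301
3031^64 ≡ 301^2 = 90601 ≡ 2487
3031^128 ≡ 2487^2 = 6185169 ≡ 244
3031^256 ≡ 244^2 = 59536 ≡ 1923
3031^512 ≡ 1923^2 = 3697929 ≡ 530
3031^1024 ≡ 530^2 = 280900 ≡ 3002
1982 = 1024 + 512 + 256 + 128 + 32 + 16 + 8 + 4 + 2, so 3031^1982 ≡ 3002·530·1923·244·301·2354·2943·2356·2771 ≡ 2693 (mod 3389)
1982^2 = 3928324 ≡ 473
1982^4 ≡ 473^2 = 223729 ≡ 55
1982^8 ≡ 55^2 = 3025
1982^16 ≡ 3025^2 = 9150625 ≡ 325
1982^32 ≡ 325^2 = 105625 ≡ 566
1982^64 ≡ 566^2 = 320356 ≡ 1790
1982^128 ≡ 1790^2 = 3204100 ≡ 1495
1982^256 ≡ 1495^2 = 2235025 ≡ 1674
1982^512 ≡ 1674^2 = 2802276 ≡ 2962
1982^1024 ≡ 2962^2 = 8773444 ≡ 2712
1982^2048 ≡ 2712^2 = 7354944 ≡ 814
2418 = 2048 + 256 + 64 + 32 + 16 + 2, so 1982^2418 ≡ 814·1674·1790·566·325·473 ≡ 138 (mod 3389)
2693·138 = 371634 ≡ 2233 (mod 3389)
2233 ≡ 2233 (mod 3389), so the signature is genuine.

accept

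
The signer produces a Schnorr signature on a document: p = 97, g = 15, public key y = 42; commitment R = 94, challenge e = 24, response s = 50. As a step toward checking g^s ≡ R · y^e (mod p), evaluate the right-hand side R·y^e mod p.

Squares mod 97: 42^1≡42, 42^2≡18, 42^4≡33, 42^8≡22, 42^16≡96
24 = 16 + 8, so 42^24 ≡ 96·22 ≡ 75 (mod 97)
R · y^e ≡ 94·75 = 7050 ≡ 66 (mod 97)

66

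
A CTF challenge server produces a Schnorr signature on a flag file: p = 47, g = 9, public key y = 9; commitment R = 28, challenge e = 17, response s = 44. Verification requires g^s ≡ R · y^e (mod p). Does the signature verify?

g^s mod p:
9^2 = 81 ≡ 34
9^4 ≡ 34^2 = 1156 ≡ 28
9^8 ≡ 28^2 = 784 ≡ 32
9^16 ≡ 32^2 = 1024 ≡ 37
9^32 ≡ 37^2 = 1369 ≡ 6
44 = 32 + 8 + 4, so 9^44 ≡ 6·32·28 ≡ 18 (mod 47)
R · y^e mod p:
9^2 = 81 ≡ 34
9^4 ≡ 34^2 = 1156 ≡ 28
9^8 ≡ 28^2 = 784 ≡ 32
9^16 ≡ 32^2 = 1024 ≡ 37
17 = 16 + 1, so 9^17 ≡ 37·9 ≡ 4 (mod 47)
28·4 = 112 ≡ 18 (mod 47)
18 ≡ 18 (mod 47); signature holds.

verifies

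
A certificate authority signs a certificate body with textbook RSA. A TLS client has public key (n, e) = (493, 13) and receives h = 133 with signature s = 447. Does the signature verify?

does not verify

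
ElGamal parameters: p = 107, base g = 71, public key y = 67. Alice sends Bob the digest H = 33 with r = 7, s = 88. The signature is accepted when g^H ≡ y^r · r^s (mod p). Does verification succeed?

Left side g^H mod p:
71^2 = 5041 ≡ 12
71^4 ≡ 12^2 = 144 ≡ 37
71^8 ≡ 37^2 = 1369 ≡ 85
71^16 ≡ 85^2 = 7225 ≡ 56
71^32 ≡ 56^2 = 3136 ≡ 33
33 = 32 + 1, so 71^33 ≡ 33·71 ≡ 96 (mod 107)
Right side y^r · r^s mod p:
67^2 = 4489 ≡ 102
67^4 ≡ 102^2 = 10404 ≡ 25
7 = 4 + 2 + 1, so 67^7 ≡ 25·102·67 ≡ 78 (mod 107)
7^2 = 49
7^4 ≡ 49^2 = 2401 ≡ 47
7^8 ≡ 47^2 = 2209 ≡ 69
7^16 ≡ 69^2 = 4761 ≡ 53
7^32 ≡ 53^2 = 2809 ≡ 27
7^64 ≡ 27^2 = 729 ≡ 87
88 = 64 + 16 + 8, so 7^88 ≡ 87·53·69 ≡ 48 (mod 107)
78·48 = 3744 ≡ 106 (mod 107)
96 ≠ 106, so verification fails.

fails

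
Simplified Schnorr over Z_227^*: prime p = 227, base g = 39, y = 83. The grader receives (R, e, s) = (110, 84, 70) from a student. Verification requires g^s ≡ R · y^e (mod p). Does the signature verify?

does not verify

g^s mod p:
39^70 mod 227 = 176
R · y^e mod p:
83^84 mod 227 = 7
110·7 = 770 ≡ 89 (mod 227)
176 ≠ 89; the check fails.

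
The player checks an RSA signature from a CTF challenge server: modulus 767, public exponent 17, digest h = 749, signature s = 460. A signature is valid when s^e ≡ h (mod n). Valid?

no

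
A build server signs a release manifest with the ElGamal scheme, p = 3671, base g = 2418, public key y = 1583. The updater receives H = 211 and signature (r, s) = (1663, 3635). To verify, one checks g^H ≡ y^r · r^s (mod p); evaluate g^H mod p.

399

2418^211 mod 3671 = 399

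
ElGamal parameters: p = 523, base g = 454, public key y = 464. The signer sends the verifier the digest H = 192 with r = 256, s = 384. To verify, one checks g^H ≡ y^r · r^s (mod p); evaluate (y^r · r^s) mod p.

422

464^2 = 215296 ≡ 343
464^4 ≡ 343^2 = 117649 ≡ 497
464^8 ≡ 497^2 = 247009 ≡ 153
464^16 ≡ 153^2 = 23409 ≡ 397
464^32 ≡ 397^2 = 157609 ≡ 186
464^64 ≡ 186^2 = 34596 ≡ 78
464^128 ≡ 78^2 = 6084 ≡ 331
464^256 ≡ 331^2 = 109561 ≡ 254
256^2 = 65536 ≡ 161
256^4 ≡ 161^2 = 25921 ≡ 294
256^8 ≡ 294^2 = 86436 ≡ 141
256^16 ≡ 141^2 = 19881 ≡ 7
256^32 ≡ 7^2 = 49
256^64 ≡ 49^2 = 2401 ≡ 309
256^128 ≡ 309^2 = 95481 ≡ 295
256^256 ≡ 295^2 = 87025 ≡ 207
384 = 256 + 128, so 256^384 ≡ 207·295 ≡ 397 (mod 523)
y^r · r^s ≡ 254·397 = 100838 ≡ 422 (mod 523)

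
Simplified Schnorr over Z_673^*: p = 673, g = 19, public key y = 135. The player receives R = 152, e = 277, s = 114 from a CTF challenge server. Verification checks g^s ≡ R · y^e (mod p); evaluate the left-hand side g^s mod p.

19^2 = 361
19^4 ≡ 361^2 = 130321 ≡ 432
19^8 ≡ 432^2 = 186624 ≡ 203
19^16 ≡ 203^2 = 41209 ≡ 156
19^32 ≡ 156^2 = 24336 ≡ 108
19^64 ≡ 108^2 = 11664 ≡ 223
114 = 64 + 32 + 16 + 2, so 19^114 ≡ 223·108·156·361 ≡ 146 (mod 673)

146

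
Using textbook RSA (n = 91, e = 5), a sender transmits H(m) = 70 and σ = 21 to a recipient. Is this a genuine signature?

forged

σ^2 ≡ 21^2 = 441 ≡ 77
σ^4 ≡ 77^2 = 5929 ≡ 14
5 = 4 + 1, so σ^5 ≡ 14·21 ≡ 21 (mod 91)
The recovered value 21 does not match the digest 70.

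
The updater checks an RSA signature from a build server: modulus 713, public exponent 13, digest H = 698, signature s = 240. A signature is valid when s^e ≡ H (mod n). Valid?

no

s^2 ≡ 240^2 = 57600 ≡ 560
s^4 ≡ 560^2 = 313600 ≡ 593
s^8 ≡ 593^2 = 351649 ≡ 140
13 = 8 + 4 + 1, so s^13 ≡ 140·593·240 ≡ 15 (mod 713)
15 ≠ 698, so verification fails.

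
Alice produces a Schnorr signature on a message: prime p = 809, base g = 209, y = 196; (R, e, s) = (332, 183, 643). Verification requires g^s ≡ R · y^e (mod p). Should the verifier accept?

accept

g^s mod p:
209^2 = 43681 ≡ 804
209^4 ≡ 804^2 = 646416 ≡ 25
209^8 ≡ 25^2 = 625
209^16 ≡ 625^2 = 390625 ≡ 687
209^32 ≡ 687^2 = 471969 ≡ 322
209^64 ≡ 322^2 = 103684 ≡ 132
209^128 ≡ 132^2 = 17424 ≡ 435
209^256 ≡ 435^2 = 189225 ≡ 728
209^512 ≡ 728^2 = 529984 ≡ 89
643 = 512 + 128 + 2 + 1, so 209^643 ≡ 89·435·804·209 ≡ 106 (mod 809)
R · y^e mod p:
196^2 = 38416 ≡ 393
196^4 ≡ 393^2 = 154449 ≡ 739
196^8 ≡ 739^2 = 546121 ≡ 46
196^16 ≡ 46^2 = 2116 ≡ 498
196^32 ≡ 498^2 = 248004 ≡ 450
196^64 ≡ 450^2 = 202500 ≡ 250
196^128 ≡ 250^2 = 62500 ≡ 207
183 = 128 + 32 + 16 + 4 + 2 + 1, so 196^183 ≡ 207·450·498·739·393·196 ≡ 629 (mod 809)
332·629 = 208828 ≡ 106 (mod 809)
106 ≡ 106 (mod 809); signature holds.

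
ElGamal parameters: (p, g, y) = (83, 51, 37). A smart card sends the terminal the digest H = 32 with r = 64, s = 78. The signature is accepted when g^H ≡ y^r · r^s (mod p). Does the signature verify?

Left side g^H mod p:
Squares mod 83: 51^1≡51, 51^2≡28, 51^4≡37, 51^8≡41, 51^16≡21, 51^32≡26
51^32 ≡ 26 (mod 83)
Right side y^r · r^s mod p:
Squares mod 83: 37^1≡37, 37^2≡41, 37^4≡21, 37^8≡26, 37^16≡12, 37^32≡61, 37^64≡69
37^64 ≡ 69 (mod 83)
Squares mod 83: 64^1≡64, 64^2≡29, 64^4≡11, 64^8≡38, 64^16≡33, 64^32≡10, 64^64≡17
78 = 64 + 8 + 4 + 2, so 64^78 ≡ 17·38·11·29 ≡ 68 (mod 83)
69·68 = 4692 ≡ 44 (mod 83)
26 ≠ 44, so verification fails.

does not verify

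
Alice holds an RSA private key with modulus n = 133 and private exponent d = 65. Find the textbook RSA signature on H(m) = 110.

(H(m))^2 ≡ 110^2 = 12100 ≡ 130
(H(m))^4 ≡ 130^2 = 16900 ≡ 9
(H(m))^8 ≡ 9^2 = 81
(H(m))^16 ≡ 81^2 = 6561 ≡ 44
(H(m))^32 ≡ 44^2 = 1936 ≡ 74
(H(m))^64 ≡ 74^2 = 5476 ≡ 23
65 = 64 + 1, so (H(m))^65 ≡ 23·110 ≡ 3 (mod 133)

3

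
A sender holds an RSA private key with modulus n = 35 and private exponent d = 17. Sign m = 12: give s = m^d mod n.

17

m^2 ≡ 12^2 = 144 ≡ 4
m^4 ≡ 4^2 = 16
m^8 ≡ 16^2 = 256 ≡ 11
m^16 ≡ 11^2 = 121 ≡ 16
17 = 16 + 1, so m^17 ≡ 16·12 ≡ 17 (mod 35)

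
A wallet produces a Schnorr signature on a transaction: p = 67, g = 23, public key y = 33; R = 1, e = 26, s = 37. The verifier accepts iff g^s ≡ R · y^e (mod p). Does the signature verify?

does not verify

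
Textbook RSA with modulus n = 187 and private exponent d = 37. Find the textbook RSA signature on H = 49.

36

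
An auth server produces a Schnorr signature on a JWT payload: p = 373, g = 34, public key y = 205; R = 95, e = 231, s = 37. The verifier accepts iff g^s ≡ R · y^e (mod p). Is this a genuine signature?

genuine

g^s mod p:
34^2 = 1156 ≡ 37
34^4 ≡ 37^2 = 1369 ≡ 250
34^8 ≡ 250^2 = 62500 ≡ 209
34^16 ≡ 209^2 = 43681 ≡ 40
34^32 ≡ 40^2 = 1600 ≡ 108
37 = 32 + 4 + 1, so 34^37 ≡ 108·250·34 ≡ 47 (mod 373)
R · y^e mod p:
205^2 = 42025 ≡ 249
205^4 ≡ 249^2 = 62001 ≡ 83
205^8 ≡ 83^2 = 6889 ≡ 175
205^16 ≡ 175^2 = 30625 ≡ 39
205^32 ≡ 39^2 = 1521 ≡ 29
205^64 ≡ 29^2 = 841 ≡ 95
205^128 ≡ 95^2 = 9025 ≡ 73
231 = 128 + 64 + 32 + 4 + 2 + 1, so 205^231 ≡ 73·95·29·83·249·205 ≡ 240 (mod 373)
95·240 = 22800 ≡ 47 (mod 373)
47 ≡ 47 (mod 373); signature holds.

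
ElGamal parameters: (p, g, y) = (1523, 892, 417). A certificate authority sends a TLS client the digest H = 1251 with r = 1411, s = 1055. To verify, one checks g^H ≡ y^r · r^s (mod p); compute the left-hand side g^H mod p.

729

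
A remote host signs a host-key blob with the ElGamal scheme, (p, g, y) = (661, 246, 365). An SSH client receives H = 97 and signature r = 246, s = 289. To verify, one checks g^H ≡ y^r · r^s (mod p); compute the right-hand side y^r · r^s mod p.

365^2 = 133225 ≡ 364
365^4 ≡ 364^2 = 132496 ≡ 296
365^8 ≡ 296^2 = 87616 ≡ 364
365^16 ≡ 364^2 = 132496 ≡ 296
365^32 ≡ 296^2 = 87616 ≡ 364
365^64 ≡ 364^2 = 132496 ≡ 296
365^128 ≡ 296^2 = 87616 ≡ 364
246 = 128 + 64 + 32 + 16 + 4 + 2, so 365^246 ≡ 364·296·364·296·296·364 ≡ 1 (mod 661)
246^2 = 60516 ≡ 365
246^4 ≡ 365^2 = 133225 ≡ 364
246^8 ≡ 364^2 = 132496 ≡ 296
246^16 ≡ 296^2 = 87616 ≡ 364
246^32 ≡ 364^2 = 132496 ≡ 296
246^64 ≡ 296^2 = 87616 ≡ 364
246^128 ≡ 364^2 = 132496 ≡ 296
246^256 ≡ 296^2 = 87616 ≡ 364
289 = 256 + 32 + 1, so 246^289 ≡ 364·296·246 ≡ 246 (mod 661)
y^r · r^s ≡ 1·246 = 246 ≡ 246 (mod 661)

246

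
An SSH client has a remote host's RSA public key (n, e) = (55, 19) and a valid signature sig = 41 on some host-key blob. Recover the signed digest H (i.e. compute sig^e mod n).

sig^2 ≡ 41^2 = 1681 ≡ 31
sig^4 ≡ 31^2 = 961 ≡ 26
sig^8 ≡ 26^2 = 676 ≡ 16
sig^16 ≡ 16^2 = 256 ≡ 36
19 = 16 + 2 + 1, so sig^19 ≡ 36·31·41 ≡ 51 (mod 55)

51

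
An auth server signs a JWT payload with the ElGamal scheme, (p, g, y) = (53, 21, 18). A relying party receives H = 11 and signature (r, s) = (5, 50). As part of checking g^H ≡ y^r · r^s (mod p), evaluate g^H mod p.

21^2 = 441 ≡ 17
21^4 ≡ 17^2 = 289 ≡ 24
21^8 ≡ 24^2 = 576 ≡ 46
11 = 8 + 2 + 1, so 21^11 ≡ 46·17·21 ≡ 45 (mod 53)

45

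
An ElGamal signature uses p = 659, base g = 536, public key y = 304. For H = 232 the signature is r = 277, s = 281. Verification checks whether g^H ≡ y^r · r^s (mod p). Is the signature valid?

invalid

Left side g^H mod p:
536^2 = 287296 ≡ 631
536^4 ≡ 631^2 = 398161 ≡ 125
536^8 ≡ 125^2 = 15625 ≡ 468
536^16 ≡ 468^2 = 219024 ≡ 236
536^32 ≡ 236^2 = 55696 ≡ 340
536^64 ≡ 340^2 = 115600 ≡ 275
536^128 ≡ 275^2 = 75625 ≡ 499
232 = 128 + 64 + 32 + 8, so 536^232 ≡ 499·275·340·468 ≡ 582 (mod 659)
Right side y^r · r^s mod p:
304^2 = 92416 ≡ 156
304^4 ≡ 156^2 = 24336 ≡ 612
304^8 ≡ 612^2 = 374544 ≡ 232
304^16 ≡ 232^2 = 53824 ≡ 445
304^32 ≡ 445^2 = 198025 ≡ 325
304^64 ≡ 325^2 = 105625 ≡ 185
304^128 ≡ 185^2 = 34225 ≡ 616
304^256 ≡ 616^2 = 379456 ≡ 531
277 = 256 + 16 + 4 + 1, so 304^277 ≡ 531·445·612·304 ≡ 568 (mod 659)
277^2 = 76729 ≡ 285
277^4 ≡ 285^2 = 81225 ≡ 168
277^8 ≡ 168^2 = 28224 ≡ 546
277^16 ≡ 546^2 = 298116 ≡ 248
277^32 ≡ 248^2 = 61504 ≡ 217
277^64 ≡ 217^2 = 47089 ≡ 300
277^128 ≡ 300^2 = 90000 ≡ 376
277^256 ≡ 376^2 = 141376 ≡ 350
281 = 256 + 16 + 8 + 1, so 277^281 ≡ 350·248·546·277 ≡ 377 (mod 659)
568·377 = 214136 ≡ 620 (mod 659)
582 ≠ 620, so verification fails.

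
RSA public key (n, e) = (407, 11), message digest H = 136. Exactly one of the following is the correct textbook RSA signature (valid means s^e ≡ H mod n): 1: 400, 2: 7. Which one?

1

Candidate 1: 400^2 = 160000 ≡ 49; 400^4 ≡ 49^2 = 2401 ≡ 366; 400^8 ≡ 366^2 = 133956 ≡ 53; 11 = 8 + 2 + 1, so 400^11 ≡ 53·49·400 ≡ 136 (mod 407)
  → matches H = 136
Candidate 2: 7^2 = 49; 7^4 ≡ 49^2 = 2401 ≡ 366; 7^8 ≡ 366^2 = 133956 ≡ 53; 11 = 8 + 2 + 1, so 7^11 ≡ 53·49·7 ≡ 271 (mod 407)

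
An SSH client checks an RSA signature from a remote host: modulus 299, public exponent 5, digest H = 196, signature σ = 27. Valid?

σ^2 ≡ 27^2 = 729 ≡ 131
σ^4 ≡ 131^2 = 17161 ≡ 118
5 = 4 + 1, so σ^5 ≡ 118·27 ≡ 196 (mod 299)
196 = H, so the signature checks out.

yes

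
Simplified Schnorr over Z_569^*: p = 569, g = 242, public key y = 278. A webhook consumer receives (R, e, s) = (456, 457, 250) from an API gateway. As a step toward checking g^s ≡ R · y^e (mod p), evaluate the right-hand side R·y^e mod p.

302

278^2 = 77284 ≡ 469
278^4 ≡ 469^2 = 219961 ≡ 327
278^8 ≡ 327^2 = 106929 ≡ 526
278^16 ≡ 526^2 = 276676 ≡ 142
278^32 ≡ 142^2 = 20164 ≡ 249
278^64 ≡ 249^2 = 62001 ≡ 549
278^128 ≡ 549^2 = 301401 ≡ 400
278^256 ≡ 400^2 = 160000 ≡ 111
457 = 256 + 128 + 64 + 8 + 1, so 278^457 ≡ 111·400·549·526·278 ≡ 93 (mod 569)
R · y^e ≡ 456·93 = 42408 ≡ 302 (mod 569)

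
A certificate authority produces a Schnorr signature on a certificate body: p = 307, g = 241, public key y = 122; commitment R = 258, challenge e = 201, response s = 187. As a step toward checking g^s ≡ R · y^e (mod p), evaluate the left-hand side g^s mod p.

241^2 = 58081 ≡ 58
241^4 ≡ 58^2 = 3364 ≡ 294
241^8 ≡ 294^2 = 86436 ≡ 169
241^16 ≡ 169^2 = 28561 ≡ 10
241^32 ≡ 10^2 = 100
241^64 ≡ 100^2 = 10000 ≡ 176
241^128 ≡ 176^2 = 30976 ≡ 276
187 = 128 + 32 + 16 + 8 + 2 + 1, so 241^187 ≡ 276·100·10·169·58·241 ≡ 33 (mod 307)

33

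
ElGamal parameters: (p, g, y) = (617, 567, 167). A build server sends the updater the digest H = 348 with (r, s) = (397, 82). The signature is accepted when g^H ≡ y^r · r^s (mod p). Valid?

Left side g^H mod p:
567^348 mod 617 = 124
Right side y^r · r^s mod p:
167^397 mod 617 = 419
397^82 mod 617 = 530
419·530 = 222070 ≡ 567 (mod 617)
124 ≠ 567, so verification fails.

no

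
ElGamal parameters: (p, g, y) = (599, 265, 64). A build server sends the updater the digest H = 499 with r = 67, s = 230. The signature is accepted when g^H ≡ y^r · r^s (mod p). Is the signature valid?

Left side g^H mod p:
265^2 = 70225 ≡ 142
265^4 ≡ 142^2 = 20164 ≡ 397
265^8 ≡ 397^2 = 157609 ≡ 72
265^16 ≡ 72^2 = 5184 ≡ 392
265^32 ≡ 392^2 = 153664 ≡ 320
265^64 ≡ 320^2 = 102400 ≡ 570
265^128 ≡ 570^2 = 324900 ≡ 242
265^256 ≡ 242^2 = 58564 ≡ 461
499 = 256 + 128 + 64 + 32 + 16 + 2 + 1, so 265^499 ≡ 461·242·570·320·392·142·265 ≡ 260 (mod 599)
Right side y^r · r^s mod p:
64^2 = 4096 ≡ 502
64^4 ≡ 502^2 = 252004 ≡ 424
64^8 ≡ 424^2 = 179776 ≡ 76
64^16 ≡ 76^2 = 5776 ≡ 385
64^32 ≡ 385^2 = 148225 ≡ 272
64^64 ≡ 272^2 = 73984 ≡ 307
67 = 64 + 2 + 1, so 64^67 ≡ 307·502·64 ≡ 162 (mod 599)
67^2 = 4489 ≡ 296
67^4 ≡ 296^2 = 87616 ≡ 162
67^8 ≡ 162^2 = 26244 ≡ 487
67^16 ≡ 487^2 = 237169 ≡ 564
67^32 ≡ 564^2 = 318096 ≡ 27
67^64 ≡ 27^2 = 729 ≡ 130
67^128 ≡ 130^2 = 16900 ≡ 128
230 = 128 + 64 + 32 + 4 + 2, so 67^230 ≡ 128·130·27·162·296 ≡ 361 (mod 599)
162·361 = 58482 ≡ 379 (mod 599)
260 ≠ 379, so verification fails.

invalid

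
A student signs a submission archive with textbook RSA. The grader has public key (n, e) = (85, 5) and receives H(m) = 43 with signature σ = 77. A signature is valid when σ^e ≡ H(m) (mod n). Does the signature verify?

does not verify

σ^2 ≡ 77^2 = 5929 ≡ 64
σ^4 ≡ 64^2 = 4096 ≡ 16
5 = 4 + 1, so σ^5 ≡ 16·77 ≡ 42 (mod 85)
The recovered value 42 does not match the digest 43.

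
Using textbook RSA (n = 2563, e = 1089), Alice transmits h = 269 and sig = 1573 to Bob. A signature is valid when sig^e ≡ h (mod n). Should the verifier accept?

reject

sig^2 ≡ 1573^2 = 2474329 ≡ 1034
sig^4 ≡ 1034^2 = 1069156 ≡ 385
sig^8 ≡ 385^2 = 148225 ≡ 2134
sig^16 ≡ 2134^2 = 4553956 ≡ 2068
sig^32 ≡ 2068^2 = 4276624 ≡ 1540
sig^64 ≡ 1540^2 = 2371600 ≡ 825
sig^128 ≡ 825^2 = 680625 ≡ 1430
sig^256 ≡ 1430^2 = 2044900 ≡ 2189
sig^512 ≡ 2189^2 = 4791721 ≡ 1474
sig^1024 ≡ 1474^2 = 2172676 ≡ 1815
1089 = 1024 + 64 + 1, so sig^1089 ≡ 1815·825·1573 ≡ 2068 (mod 2563)
The recovered value 2068 does not match the digest 269.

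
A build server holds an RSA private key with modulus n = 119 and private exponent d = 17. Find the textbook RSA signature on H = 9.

60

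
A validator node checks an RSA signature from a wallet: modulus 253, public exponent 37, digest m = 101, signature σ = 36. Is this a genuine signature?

σ^2 ≡ 36^2 = 1296 ≡ 31
σ^4 ≡ 31^2 = 961 ≡ 202
σ^8 ≡ 202^2 = 40804 ≡ 71
σ^16 ≡ 71^2 = 5041 ≡ 234
σ^32 ≡ 234^2 = 54756 ≡ 108
37 = 32 + 4 + 1, so σ^37 ≡ 108·202·36 ≡ 64 (mod 253)
σ^37 mod 253 = 64, but m = 101.

forged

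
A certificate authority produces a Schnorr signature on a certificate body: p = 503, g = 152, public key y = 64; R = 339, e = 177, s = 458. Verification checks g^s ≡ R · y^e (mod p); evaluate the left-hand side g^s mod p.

152^2 = 23104 ≡ 469
152^4 ≡ 469^2 = 219961 ≡ 150
152^8 ≡ 150^2 = 22500 ≡ 368
152^16 ≡ 368^2 = 135424 ≡ 117
152^32 ≡ 117^2 = 13689 ≡ 108
152^64 ≡ 108^2 = 11664 ≡ 95
152^128 ≡ 95^2 = 9025 ≡ 474
152^256 ≡ 474^2 = 224676 ≡ 338
458 = 256 + 128 + 64 + 8 + 2, so 152^458 ≡ 338·474·95·368·469 ≡ 423 (mod 503)

423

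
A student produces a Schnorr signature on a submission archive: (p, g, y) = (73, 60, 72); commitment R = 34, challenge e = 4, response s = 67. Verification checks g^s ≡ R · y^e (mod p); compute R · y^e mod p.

34

72^2 = 5184 ≡ 1
72^4 ≡ 1^2 = 1
R · y^e ≡ 34·1 = 34 ≡ 34 (mod 73)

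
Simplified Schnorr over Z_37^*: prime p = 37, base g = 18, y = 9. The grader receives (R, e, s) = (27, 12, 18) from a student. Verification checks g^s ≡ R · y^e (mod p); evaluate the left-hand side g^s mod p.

36

Squares mod 37: 18^1≡18, 18^2≡28, 18^4≡7, 18^8≡12, 18^16≡33
18 = 16 + 2, so 18^18 ≡ 33·28 ≡ 36 (mod 37)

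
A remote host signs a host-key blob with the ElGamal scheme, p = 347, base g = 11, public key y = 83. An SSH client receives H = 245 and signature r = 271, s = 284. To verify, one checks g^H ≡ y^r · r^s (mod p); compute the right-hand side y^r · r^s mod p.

25

Squares mod 347: 83^1≡83, 83^2≡296, 83^4≡172, 83^8≡89, 83^16≡287, 83^32≡130, 83^64≡244, 83^128≡199, 83^256≡43
271 = 256 + 8 + 4 + 2 + 1, so 83^271 ≡ 43·89·172·296·83 ≡ 341 (mod 347)
Squares mod 347: 271^1≡271, 271^2≡224, 271^4≡208, 271^8≡236, 271^16≡176, 271^32≡93, 271^64≡321, 271^128≡329, 271^256≡324
284 = 256 + 16 + 8 + 4, so 271^284 ≡ 324·176·236·208 ≡ 285 (mod 347)
y^r · r^s ≡ 341·285 = 97185 ≡ 25 (mod 347)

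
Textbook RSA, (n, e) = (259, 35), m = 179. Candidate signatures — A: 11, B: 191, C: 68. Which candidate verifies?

B

Candidate A: Squares mod 259: 11^1≡11, 11^2≡121, 11^4≡137, 11^8≡121, 11^16≡137, 11^32≡121; 35 = 32 + 2 + 1, so 11^35 ≡ 121·121·11 ≡ 212 (mod 259)
Candidate B: Squares mod 259: 191^1≡191, 191^2≡221, 191^4≡149, 191^8≡186, 191^16≡149, 191^32≡186; 35 = 32 + 2 + 1, so 191^35 ≡ 186·221·191 ≡ 179 (mod 259)
  → matches m = 179
Candidate C: Squares mod 259: 68^1≡68, 68^2≡221, 68^4≡149, 68^8≡186, 68^16≡149, 68^32≡186; 35 = 32 + 2 + 1, so 68^35 ≡ 186·221·68 ≡ 80 (mod 259)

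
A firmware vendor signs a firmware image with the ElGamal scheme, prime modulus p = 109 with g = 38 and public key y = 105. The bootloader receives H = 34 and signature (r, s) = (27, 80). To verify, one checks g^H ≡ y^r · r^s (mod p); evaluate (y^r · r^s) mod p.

105

Squares mod 109: 105^1≡105, 105^2≡16, 105^4≡38, 105^8≡27, 105^16≡75
27 = 16 + 8 + 2 + 1, so 105^27 ≡ 75·27·16·105 ≡ 1 (mod 109)
Squares mod 109: 27^1≡27, 27^2≡75, 27^4≡66, 27^8≡105, 27^16≡16, 27^32≡38, 27^64≡27
80 = 64 + 16, so 27^80 ≡ 27·16 ≡ 105 (mod 109)
y^r · r^s ≡ 1·105 = 105 ≡ 105 (mod 109)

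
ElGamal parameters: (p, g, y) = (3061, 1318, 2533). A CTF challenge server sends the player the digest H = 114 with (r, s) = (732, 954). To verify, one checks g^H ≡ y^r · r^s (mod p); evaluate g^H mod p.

2506

Squares mod 3061: 1318^1≡1318, 1318^2≡1537, 1318^4≡2338, 1318^8≡2359, 1318^16≡3044, 1318^32≡289, 1318^64≡874
114 = 64 + 32 + 16 + 2, so 1318^114 ≡ 874·289·3044·1537 ≡ 2506 (mod 3061)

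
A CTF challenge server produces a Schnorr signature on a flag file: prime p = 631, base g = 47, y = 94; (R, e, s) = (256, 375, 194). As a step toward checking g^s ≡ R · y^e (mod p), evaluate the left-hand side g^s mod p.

47^194 mod 631 = 281

281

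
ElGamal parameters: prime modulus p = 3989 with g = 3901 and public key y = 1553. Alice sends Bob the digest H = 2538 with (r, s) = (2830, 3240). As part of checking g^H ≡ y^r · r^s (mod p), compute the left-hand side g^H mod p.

3901^2 = 15217801 ≡ 3755
3901^4 ≡ 3755^2 = 14100025 ≡ 2899
3901^8 ≡ 2899^2 = 8404201 ≡ 3367
3901^16 ≡ 3367^2 = 11336689 ≡ 3940
3901^32 ≡ 3940^2 = 15523600 ≡ 2401
3901^64 ≡ 2401^2 = 5764801 ≡ 696
3901^128 ≡ 696^2 = 484416 ≡ 1747
3901^256 ≡ 1747^2 = 3052009 ≡ 424
3901^512 ≡ 424^2 = 179776 ≡ 271
3901^1024 ≡ 271^2 = 73441 ≡ 1639
3901^2048 ≡ 1639^2 = 2686321 ≡ 1724
2538 = 2048 + 256 + 128 + 64 + 32 + 8 + 2, so 3901^2538 ≡ 1724·424·1747·696·2401·3367·3755 ≡ 464 (mod 3989)

464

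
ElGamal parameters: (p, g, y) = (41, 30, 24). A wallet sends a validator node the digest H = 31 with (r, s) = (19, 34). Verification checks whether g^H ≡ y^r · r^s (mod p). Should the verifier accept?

accept

Left side g^H mod p:
30^2 = 900 ≡ 39
30^4 ≡ 39^2 = 1521 ≡ 4
30^8 ≡ 4^2 = 16
30^16 ≡ 16^2 = 256 ≡ 10
31 = 16 + 8 + 4 + 2 + 1, so 30^31 ≡ 10·16·4·39·30 ≡ 17 (mod 41)
Right side y^r · r^s mod p:
24^2 = 576 ≡ 2
24^4 ≡ 2^2 = 4
24^8 ≡ 4^2 = 16
24^16 ≡ 16^2 = 256 ≡ 10
19 = 16 + 2 + 1, so 24^19 ≡ 10·2·24 ≡ 29 (mod 41)
19^2 = 361 ≡ 33
19^4 ≡ 33^2 = 1089 ≡ 23
19^8 ≡ 23^2 = 529 ≡ 37
19^16 ≡ 37^2 = 1369 ≡ 16
19^32 ≡ 16^2 = 256 ≡ 10
34 = 32 + 2, so 19^34 ≡ 10·33 ≡ 2 (mod 41)
29·2 = 58 ≡ 17 (mod 41)
17 ≡ 17 (mod 41), so the signature is genuine.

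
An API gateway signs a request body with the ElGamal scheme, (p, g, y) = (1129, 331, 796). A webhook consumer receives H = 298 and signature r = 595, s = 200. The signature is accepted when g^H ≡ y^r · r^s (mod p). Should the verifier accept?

reject

Left side g^H mod p:
331^2 = 109561 ≡ 48
331^4 ≡ 48^2 = 2304 ≡ 46
331^8 ≡ 46^2 = 2116 ≡ 987
331^16 ≡ 987^2 = 974169 ≡ 971
331^32 ≡ 971^2 = 942841 ≡ 126
331^64 ≡ 126^2 = 15876 ≡ 70
331^128 ≡ 70^2 = 4900 ≡ 384
331^256 ≡ 384^2 = 147456 ≡ 686
298 = 256 + 32 + 8 + 2, so 331^298 ≡ 686·126·987·48 ≡ 552 (mod 1129)
Right side y^r · r^s mod p:
796^2 = 633616 ≡ 247
796^4 ≡ 247^2 = 61009 ≡ 43
796^8 ≡ 43^2 = 1849 ≡ 720
796^16 ≡ 720^2 = 518400 ≡ 189
796^32 ≡ 189^2 = 35721 ≡ 722
796^64 ≡ 722^2 = 521284 ≡ 815
796^128 ≡ 815^2 = 664225 ≡ 373
796^256 ≡ 373^2 = 139129 ≡ 262
796^512 ≡ 262^2 = 68644 ≡ 904
595 = 512 + 64 + 16 + 2 + 1, so 796^595 ≡ 904·815·189·247·796 ≡ 626 (mod 1129)
595^2 = 354025 ≡ 648
595^4 ≡ 648^2 = 419904 ≡ 1045
595^8 ≡ 1045^2 = 1092025 ≡ 282
595^16 ≡ 282^2 = 79524 ≡ 494
595^32 ≡ 494^2 = 244036 ≡ 172
595^64 ≡ 172^2 = 29584 ≡ 230
595^128 ≡ 230^2 = 52900 ≡ 966
200 = 128 + 64 + 8, so 595^200 ≡ 966·230·282 ≡ 905 (mod 1129)
626·905 = 566530 ≡ 901 (mod 1129)
552 ≠ 901, so verification fails.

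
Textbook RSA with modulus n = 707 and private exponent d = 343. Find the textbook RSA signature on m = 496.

132

m^2 ≡ 496^2 = 246016 ≡ 687
m^4 ≡ 687^2 = 471969 ≡ 400
m^8 ≡ 400^2 = 160000 ≡ 218
m^16 ≡ 218^2 = 47524 ≡ 155
m^32 ≡ 155^2 = 24025 ≡ 694
m^64 ≡ 694^2 = 481636 ≡ 169
m^128 ≡ 169^2 = 28561 ≡ 281
m^256 ≡ 281^2 = 78961 ≡ 484
343 = 256 + 64 + 16 + 4 + 2 + 1, so m^343 ≡ 484·169·155·400·687·496 ≡ 132 (mod 707)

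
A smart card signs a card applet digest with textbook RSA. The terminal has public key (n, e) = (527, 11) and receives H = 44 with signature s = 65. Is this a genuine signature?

Squares mod 527: s^1≡65, s^2≡9, s^4≡81, s^8≡237
11 = 8 + 2 + 1, so s^11 ≡ 237·9·65 ≡ 44 (mod 527)
44 = H, so the signature checks out.

genuine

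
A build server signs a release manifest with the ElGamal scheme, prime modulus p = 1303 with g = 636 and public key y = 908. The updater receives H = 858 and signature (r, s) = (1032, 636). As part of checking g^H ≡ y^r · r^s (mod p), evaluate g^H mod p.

910

636^2 = 404496 ≡ 566
636^4 ≡ 566^2 = 320356 ≡ 1121
636^8 ≡ 1121^2 = 1256641 ≡ 549
636^16 ≡ 549^2 = 301401 ≡ 408
636^32 ≡ 408^2 = 166464 ≡ 983
636^64 ≡ 983^2 = 966289 ≡ 766
636^128 ≡ 766^2 = 586756 ≡ 406
636^256 ≡ 406^2 = 164836 ≡ 658
636^512 ≡ 658^2 = 432964 ≡ 368
858 = 512 + 256 + 64 + 16 + 8 + 2, so 636^858 ≡ 368·658·766·408·549·566 ≡ 910 (mod 1303)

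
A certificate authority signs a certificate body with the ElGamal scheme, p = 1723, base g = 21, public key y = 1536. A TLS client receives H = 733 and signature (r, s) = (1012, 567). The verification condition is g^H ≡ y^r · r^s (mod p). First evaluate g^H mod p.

390

Squares mod 1723: 21^1≡21, 21^2≡441, 21^4≡1505, 21^8≡1003, 21^16≡1500, 21^32≡1485, 21^64≡1508, 21^128≡1427, 21^256≡1466, 21^512≡575
733 = 512 + 128 + 64 + 16 + 8 + 4 + 1, so 21^733 ≡ 575·1427·1508·1500·1003·1505·21 ≡ 390 (mod 1723)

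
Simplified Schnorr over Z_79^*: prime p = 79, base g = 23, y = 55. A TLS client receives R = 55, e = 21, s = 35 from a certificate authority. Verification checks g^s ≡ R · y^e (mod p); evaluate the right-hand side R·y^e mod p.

55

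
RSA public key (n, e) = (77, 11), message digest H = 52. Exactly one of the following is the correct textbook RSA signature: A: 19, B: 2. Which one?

A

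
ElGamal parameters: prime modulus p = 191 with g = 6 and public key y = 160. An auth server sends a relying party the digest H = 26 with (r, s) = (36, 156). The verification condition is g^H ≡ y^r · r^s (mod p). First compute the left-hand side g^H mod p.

121

6^26 mod 191 = 121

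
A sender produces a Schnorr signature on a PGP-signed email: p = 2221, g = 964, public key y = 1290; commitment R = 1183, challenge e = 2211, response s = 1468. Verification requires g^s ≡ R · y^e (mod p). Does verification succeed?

g^s mod p:
Squares mod 2221: 964^1≡964, 964^2≡918, 964^4≡965, 964^8≡626, 964^16≡980, 964^32≡928, 964^64≡1657, 964^128≡493, 964^256≡960, 964^512≡2106, 964^1024≡2120
1468 = 1024 + 256 + 128 + 32 + 16 + 8 + 4, so 964^1468 ≡ 2120·960·493·928·980·626·965 ≡ 2120 (mod 2221)
R · y^e mod p:
Squares mod 2221: 1290^1≡1290, 1290^2≡571, 1290^4≡1775, 1290^8≡1247, 1290^16≡309, 1290^32≡2199, 1290^64≡484, 1290^128≡1051, 1290^256≡764, 1290^512≡1794, 1290^1024≡207, 1290^2048≡650
2211 = 2048 + 128 + 32 + 2 + 1, so 1290^2211 ≡ 650·1051·2199·571·1290 ≡ 259 (mod 2221)
1183·259 = 306397 ≡ 2120 (mod 2221)
2120 ≡ 2120 (mod 2221); signature holds.

passes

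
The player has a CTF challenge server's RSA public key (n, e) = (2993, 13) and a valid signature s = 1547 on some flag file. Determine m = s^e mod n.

34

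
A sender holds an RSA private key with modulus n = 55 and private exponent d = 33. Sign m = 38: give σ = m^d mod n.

m^2 ≡ 38^2 = 1444 ≡ 14
m^4 ≡ 14^2 = 196 ≡ 31
m^8 ≡ 31^2 = 961 ≡ 26
m^16 ≡ 26^2 = 676 ≡ 16
m^32 ≡ 16^2 = 256 ≡ 36
33 = 32 + 1, so m^33 ≡ 36·38 ≡ 48 (mod 55)

48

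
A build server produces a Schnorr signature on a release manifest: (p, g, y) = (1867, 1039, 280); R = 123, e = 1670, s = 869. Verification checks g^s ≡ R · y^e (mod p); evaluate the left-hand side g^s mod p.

Squares mod 1867: 1039^1≡1039, 1039^2≡395, 1039^4≡1064, 1039^8≡694, 1039^16≡1817, 1039^32≡633, 1039^64≡1151, 1039^128≡1098, 1039^256≡1389, 1039^512≡710
869 = 512 + 256 + 64 + 32 + 4 + 1, so 1039^869 ≡ 710·1389·1151·633·1064·1039 ≡ 1176 (mod 1867)

1176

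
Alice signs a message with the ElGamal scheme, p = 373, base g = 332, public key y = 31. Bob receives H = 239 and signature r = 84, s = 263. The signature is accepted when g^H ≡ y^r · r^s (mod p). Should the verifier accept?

accept

Left side g^H mod p:
Squares mod 373: 332^1≡332, 332^2≡189, 332^4≡286, 332^8≡109, 332^16≡318, 332^32≡41, 332^64≡189, 332^128≡286
239 = 128 + 64 + 32 + 8 + 4 + 2 + 1, so 332^239 ≡ 286·189·41·109·286·189·332 ≡ 160 (mod 373)
Right side y^r · r^s mod p:
Squares mod 373: 31^1≡31, 31^2≡215, 31^4≡346, 31^8≡356, 31^16≡289, 31^32≡342, 31^64≡215
84 = 64 + 16 + 4, so 31^84 ≡ 215·289·346 ≡ 109 (mod 373)
Squares mod 373: 84^1≡84, 84^2≡342, 84^4≡215, 84^8≡346, 84^16≡356, 84^32≡289, 84^64≡342, 84^128≡215, 84^256≡346
263 = 256 + 4 + 2 + 1, so 84^263 ≡ 346·215·342·84 ≡ 22 (mod 373)
109·22 = 2398 ≡ 160 (mod 373)
160 ≡ 160 (mod 373), so the signature is genuine.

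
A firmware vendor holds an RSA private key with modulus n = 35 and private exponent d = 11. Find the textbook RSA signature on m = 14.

m^2 ≡ 14^2 = 196 ≡ 21
m^4 ≡ 21^2 = 441 ≡ 21
m^8 ≡ 21^2 = 441 ≡ 21
11 = 8 + 2 + 1, so m^11 ≡ 21·21·14 ≡ 14 (mod 35)

14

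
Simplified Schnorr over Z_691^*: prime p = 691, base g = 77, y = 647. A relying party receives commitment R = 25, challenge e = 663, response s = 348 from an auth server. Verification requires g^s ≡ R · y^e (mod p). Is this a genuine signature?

genuine

g^s mod p:
77^2 = 5929 ≡ 401
77^4 ≡ 401^2 = 160801 ≡ 489
77^8 ≡ 489^2 = 239121 ≡ 35
77^16 ≡ 35^2 = 1225 ≡ 534
77^32 ≡ 534^2 = 285156 ≡ 464
77^64 ≡ 464^2 = 215296 ≡ 395
77^128 ≡ 395^2 = 156025 ≡ 550
77^256 ≡ 550^2 = 302500 ≡ 533
348 = 256 + 64 + 16 + 8 + 4, so 77^348 ≡ 533·395·534·35·489 ≡ 218 (mod 691)
R · y^e mod p:
647^2 = 418609 ≡ 554
647^4 ≡ 554^2 = 306916 ≡ 112
647^8 ≡ 112^2 = 12544 ≡ 106
647^16 ≡ 106^2 = 11236 ≡ 180
647^32 ≡ 180^2 = 32400 ≡ 614
647^64 ≡ 614^2 = 376996 ≡ 401
647^128 ≡ 401^2 = 160801 ≡ 489
647^256 ≡ 489^2 = 239121 ≡ 35
647^512 ≡ 35^2 = 1225 ≡ 534
663 = 512 + 128 + 16 + 4 + 2 + 1, so 647^663 ≡ 534·489·180·112·554·647 ≡ 64 (mod 691)
25·64 = 1600 ≡ 218 (mod 691)
218 ≡ 218 (mod 691); signature holds.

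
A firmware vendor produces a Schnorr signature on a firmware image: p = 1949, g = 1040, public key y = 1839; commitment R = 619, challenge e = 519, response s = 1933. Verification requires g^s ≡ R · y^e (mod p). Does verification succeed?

fails

g^s mod p:
1040^2 = 1081600 ≡ 1854
1040^4 ≡ 1854^2 = 3437316 ≡ 1229
1040^8 ≡ 1229^2 = 1510441 ≡ 1915
1040^16 ≡ 1915^2 = 3667225 ≡ 1156
1040^32 ≡ 1156^2 = 1336336 ≡ 1271
1040^64 ≡ 1271^2 = 1615441 ≡ 1669
1040^128 ≡ 1669^2 = 2785561 ≡ 440
1040^256 ≡ 440^2 = 193600 ≡ 649
1040^512 ≡ 649^2 = 421201 ≡ 217
1040^1024 ≡ 217^2 = 47089 ≡ 313
1933 = 1024 + 512 + 256 + 128 + 8 + 4 + 1, so 1040^1933 ≡ 313·217·649·440·1915·1229·1040 ≡ 446 (mod 1949)
R · y^e mod p:
1839^2 = 3381921 ≡ 406
1839^4 ≡ 406^2 = 164836 ≡ 1120
1839^8 ≡ 1120^2 = 1254400 ≡ 1193
1839^16 ≡ 1193^2 = 1423249 ≡ 479
1839^32 ≡ 479^2 = 229441 ≡ 1408
1839^64 ≡ 1408^2 = 1982464 ≡ 331
1839^128 ≡ 331^2 = 109561 ≡ 417
1839^256 ≡ 417^2 = 173889 ≡ 428
1839^512 ≡ 428^2 = 183184 ≡ 1927
519 = 512 + 4 + 2 + 1, so 1839^519 ≡ 1927·1120·406·1839 ≡ 1408 (mod 1949)
619·1408 = 871552 ≡ 349 (mod 1949)
446 ≠ 349; the check fails.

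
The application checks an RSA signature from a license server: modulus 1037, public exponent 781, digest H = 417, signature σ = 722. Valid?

yes

σ^2 ≡ 722^2 = 521284 ≡ 710
σ^4 ≡ 710^2 = 504100 ≡ 118
σ^8 ≡ 118^2 = 13924 ≡ 443
σ^16 ≡ 443^2 = 196249 ≡ 256
σ^32 ≡ 256^2 = 65536 ≡ 205
σ^64 ≡ 205^2 = 42025 ≡ 545
σ^128 ≡ 545^2 = 297025 ≡ 443
σ^256 ≡ 443^2 = 196249 ≡ 256
σ^512 ≡ 256^2 = 65536 ≡ 205
781 = 512 + 256 + 8 + 4 + 1, so σ^781 ≡ 205·256·443·118·722 ≡ 417 (mod 1037)
σ^781 mod 1037 = 417 matches H.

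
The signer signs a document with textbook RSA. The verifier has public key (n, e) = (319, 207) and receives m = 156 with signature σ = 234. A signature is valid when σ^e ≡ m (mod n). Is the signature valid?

σ^2 ≡ 234^2 = 54756 ≡ 207
σ^4 ≡ 207^2 = 42849 ≡ 103
σ^8 ≡ 103^2 = 10609 ≡ 82
σ^16 ≡ 82^2 = 6724 ≡ 25
σ^32 ≡ 25^2 = 625 ≡ 306
σ^64 ≡ 306^2 = 93636 ≡ 169
σ^128 ≡ 169^2 = 28561 ≡ 170
207 = 128 + 64 + 8 + 4 + 2 + 1, so σ^207 ≡ 170·169·82·103·207·234 ≡ 163 (mod 319)
σ^207 mod 319 = 163, but m = 156.

invalid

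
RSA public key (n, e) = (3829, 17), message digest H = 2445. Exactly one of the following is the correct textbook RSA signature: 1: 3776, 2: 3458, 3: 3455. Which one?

Candidate 1: Squares mod 3829: 3776^1≡3776, 3776^2≡2809, 3776^4≡2741, 3776^8≡583, 3776^16≡2937; 17 = 16 + 1, so 3776^17 ≡ 2937·3776 ≡ 1328 (mod 3829)
Candidate 2: Squares mod 3829: 3458^1≡3458, 3458^2≡3626, 3458^4≡2919, 3458^8≡1036, 3458^16≡1176; 17 = 16 + 1, so 3458^17 ≡ 1176·3458 ≡ 210 (mod 3829)
Candidate 3: Squares mod 3829: 3455^1≡3455, 3455^2≡2032, 3455^4≡1362, 3455^8≡1808, 3455^16≡2727; 17 = 16 + 1, so 3455^17 ≡ 2727·3455 ≡ 2445 (mod 3829)
  → matches H = 2445

3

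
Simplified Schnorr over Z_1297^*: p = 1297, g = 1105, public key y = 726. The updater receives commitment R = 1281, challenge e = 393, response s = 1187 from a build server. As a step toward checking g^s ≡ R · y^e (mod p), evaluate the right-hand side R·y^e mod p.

726^393 mod 1297 = 150
R · y^e ≡ 1281·150 = 192150 ≡ 194 (mod 1297)

194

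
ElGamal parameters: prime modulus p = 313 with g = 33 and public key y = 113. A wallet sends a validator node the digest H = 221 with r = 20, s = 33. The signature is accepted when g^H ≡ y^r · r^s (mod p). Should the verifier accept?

Left side g^H mod p:
33^2 = 1089 ≡ 150
33^4 ≡ 150^2 = 22500 ≡ 277
33^8 ≡ 277^2 = 76729 ≡ 44
33^16 ≡ 44^2 = 1936 ≡ 58
33^32 ≡ 58^2 = 3364 ≡ 234
33^64 ≡ 234^2 = 54756 ≡ 294
33^128 ≡ 294^2 = 86436 ≡ 48
221 = 128 + 64 + 16 + 8 + 4 + 1, so 33^221 ≡ 48·294·58·44·277·33 ≡ 312 (mod 313)
Right side y^r · r^s mod p:
113^2 = 12769 ≡ 249
113^4 ≡ 249^2 = 62001 ≡ 27
113^8 ≡ 27^2 = 729 ≡ 103
113^16 ≡ 103^2 = 10609 ≡ 280
20 = 16 + 4, so 113^20 ≡ 280·27 ≡ 48 (mod 313)
20^2 = 400 ≡ 87
20^4 ≡ 87^2 = 7569 ≡ 57
20^8 ≡ 57^2 = 3249 ≡ 119
20^16 ≡ 119^2 = 14161 ≡ 76
20^32 ≡ 76^2 = 5776 ≡ 142
33 = 32 + 1, so 20^33 ≡ 142·20 ≡ 23 (mod 313)
48·23 = 1104 ≡ 165 (mod 313)
312 ≠ 165, so verification fails.

reject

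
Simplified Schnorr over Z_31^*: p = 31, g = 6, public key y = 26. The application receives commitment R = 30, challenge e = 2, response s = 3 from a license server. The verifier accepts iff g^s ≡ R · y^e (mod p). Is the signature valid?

invalid

g^s mod p:
Squares mod 31: 6^1≡6, 6^2≡5
3 = 2 + 1, so 6^3 ≡ 5·6 ≡ 30 (mod 31)
R · y^e mod p:
Squares mod 31: 26^1≡26, 26^2≡25
26^2 ≡ 25 (mod 31)
30·25 = 750 ≡ 6 (mod 31)
30 ≠ 6; the check fails.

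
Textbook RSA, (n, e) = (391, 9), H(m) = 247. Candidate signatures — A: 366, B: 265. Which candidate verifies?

A

Candidate A: 366^2 = 133956 ≡ 234; 366^4 ≡ 234^2 = 54756 ≡ 16; 366^8 ≡ 16^2 = 256; 9 = 8 + 1, so 366^9 ≡ 256·366 ≡ 247 (mod 391)
  → matches H(m) = 247
Candidate B: 265^2 = 70225 ≡ 236; 265^4 ≡ 236^2 = 55696 ≡ 174; 265^8 ≡ 174^2 = 30276 ≡ 169; 9 = 8 + 1, so 265^9 ≡ 169·265 ≡ 211 (mod 391)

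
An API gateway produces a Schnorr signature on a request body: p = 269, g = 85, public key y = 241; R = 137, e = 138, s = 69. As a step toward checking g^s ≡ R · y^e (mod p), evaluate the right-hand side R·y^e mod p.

157

241^2 = 58081 ≡ 246
241^4 ≡ 246^2 = 60516 ≡ 260
241^8 ≡ 260^2 = 67600 ≡ 81
241^16 ≡ 81^2 = 6561 ≡ 105
241^32 ≡ 105^2 = 11025 ≡ 265
241^64 ≡ 265^2 = 70225 ≡ 16
241^128 ≡ 16^2 = 256
138 = 128 + 8 + 2, so 241^138 ≡ 256·81·246 ≡ 9 (mod 269)
R · y^e ≡ 137·9 = 1233 ≡ 157 (mod 269)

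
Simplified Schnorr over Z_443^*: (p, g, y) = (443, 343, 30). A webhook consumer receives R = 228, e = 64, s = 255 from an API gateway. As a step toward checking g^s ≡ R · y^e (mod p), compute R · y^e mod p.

30^2 = 900 ≡ 14
30^4 ≡ 14^2 = 196
30^8 ≡ 196^2 = 38416 ≡ 318
30^16 ≡ 318^2 = 101124 ≡ 120
30^32 ≡ 120^2 = 14400 ≡ 224
30^64 ≡ 224^2 = 50176 ≡ 117
R · y^e ≡ 228·117 = 26676 ≡ 96 (mod 443)

96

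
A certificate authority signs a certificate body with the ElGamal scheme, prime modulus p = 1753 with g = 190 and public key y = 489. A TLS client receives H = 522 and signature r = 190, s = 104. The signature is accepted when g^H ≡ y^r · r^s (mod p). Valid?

yes

Left side g^H mod p:
190^522 mod 1753 = 1040
Right side y^r · r^s mod p:
489^190 mod 1753 = 1040
190^104 mod 1753 = 1
1040·1 = 1040 ≡ 1040 (mod 1753)
1040 ≡ 1040 (mod 1753), so the signature is genuine.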